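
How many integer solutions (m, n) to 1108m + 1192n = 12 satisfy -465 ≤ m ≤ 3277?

12

gcd(1192, 1108):
  1192 = 1×1108 + 84
  1108 = 13×84 + 16
  84 = 5×16 + 4
  16 = 4×4
so gcd(1192, 1108) = 4.
Back-substitute for Bézout coefficients:
  4 = 84 - 5×16
  ... = 1108×(-71) + 1192×(66)
Scale by 3: particular solution (-213, 198); reduce m mod 298: (85, -79).
General solution: m = 85 + 298t, n = -79 - 277t for integer t.
-465 ≤ 85 + 298t ≤ 3277 gives t ∈ [-1, 10], which is 12 values.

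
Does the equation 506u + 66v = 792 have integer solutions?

yes

gcd(506, 66) = 22  (506 = 7×66 + 44, 66 = 1×44 + 22, 44 = 2×22).
22 divides 792, so integer solutions exist.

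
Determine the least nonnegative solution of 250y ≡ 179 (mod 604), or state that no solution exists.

gcd(604, 250) = 2  (604 = 2×250 + 104, 250 = 2×104 + 42, 104 = 2×42 + 20, 42 = 2×20 + 2, 20 = 10×2).
2 does not divide 179, so the congruence has no solution.

no solution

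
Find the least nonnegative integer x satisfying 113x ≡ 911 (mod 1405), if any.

gcd(1405, 113) = 1.
1 divides 911, so solutions exist.
By Bézout, 113·(-373) + 1405·(30) = 1.
So 113·(-373) ≡ 1 (mod 1405); multiply by 911: x ≡ -339803 (mod 1405).
Smallest nonnegative: x = -339803 mod 1405 = 207.

207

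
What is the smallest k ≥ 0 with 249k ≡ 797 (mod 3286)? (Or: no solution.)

2471

gcd(3286, 249) = 1.
1 divides 797, so solutions exist.
By Bézout, 249*(-805) + 3286*(61) = 1.
So 249*(-805) ≡ 1 (mod 3286); multiply by 797: k ≡ -641585 (mod 3286).
Smallest nonnegative: k = -641585 mod 3286 = 2471.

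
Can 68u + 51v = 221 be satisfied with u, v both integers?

gcd(68, 51):
  68 = 1·51 + 17
  51 = 3·17
so gcd(68, 51) = 17.
17 divides 221, so integer solutions exist.

yes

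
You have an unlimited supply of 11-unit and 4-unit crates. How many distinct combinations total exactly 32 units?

1

Need nonnegative integers with 11j + 4k = 32.
gcd(11, 4) = 1, and 11·(-1) + 4·(3) = 1.
So (j₀, k₀) = (-32, 96); general j = -32 + 4t, k = 96 - 11t.
j ≥ 0 ⇒ t ≥ 8; k ≥ 0 ⇒ t ≤ 8. That's 1 value of t.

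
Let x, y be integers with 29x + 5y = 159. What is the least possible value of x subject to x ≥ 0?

1

gcd(29, 5) = 1  (29 = 5*5 + 4, 5 = 1*4 + 1, 4 = 4*1).
1 divides 159, so solutions exist.
Back-substituting, 29*(-1) + 5*(6) = 1.
Scale by 159/1 = 159: (x₀, y₀) = (-159, 954).
General solution: x = -159 + 5t, y = 954 - 29t for integer t.
x ≥ 0: smallest is -159 mod 5 = 1 (at t = 32), with y = 26.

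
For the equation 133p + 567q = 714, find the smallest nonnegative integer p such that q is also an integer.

gcd(567, 133) = 7  (567 = 4*133 + 35, 133 = 3*35 + 28, 35 = 1*28 + 7, 28 = 4*7).
7 divides 714, so solutions exist.
Back-substituting, 133*(-17) + 567*(4) = 7.
Scale by 714/7 = 102: (p₀, q₀) = (-1734, 408).
General solution: p = -1734 + 81t, q = 408 - 19t for integer t.
p ≥ 0: smallest is -1734 mod 81 = 48 (at t = 22), with q = -10.

48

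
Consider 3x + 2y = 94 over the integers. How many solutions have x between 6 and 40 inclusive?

18

gcd(3, 2) = 1  (3 = 1×2 + 1, 2 = 2×1).
Back-substituting, 3×(1) + 2×(-1) = 1.
Scale by 94: particular solution (94, -94); reduce x mod 2: (0, 47).
General solution: x = 0 + 2t, y = 47 - 3t for integer t.
6 ≤ 0 + 2t ≤ 40 gives t ∈ [3, 20], which is 18 values.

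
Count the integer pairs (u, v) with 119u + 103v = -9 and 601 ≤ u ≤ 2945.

gcd(119, 103) = 1.
By Bézout, 119·(-45) + 103·(52) = 1.
Particular solution: (96, -111).
General solution: u = 96 + 103t, v = -111 - 119t for integer t.
601 ≤ 96 + 103t ≤ 2945 gives t ∈ [5, 27], which is 23 values.

23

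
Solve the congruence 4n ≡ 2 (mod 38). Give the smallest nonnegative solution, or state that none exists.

gcd(38, 4) = 2  (38 = 9·4 + 2, 4 = 2·2).
2 divides 2, so solutions exist.
Back-substituting, 4·(-9) + 38·(1) = 2.
So 4·(-9) ≡ 2 (mod 38); multiply by 1: n ≡ -9 (mod 19).
Smallest nonnegative: n = -9 mod 19 = 10.

10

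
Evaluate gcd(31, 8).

gcd(31, 8):
  31 = 3*8 + 7
  8 = 1*7 + 1
  7 = 7*1
so gcd(31, 8) = 1.

1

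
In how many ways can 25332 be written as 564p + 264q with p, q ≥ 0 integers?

gcd(564, 264):
  564 = 2×264 + 36
  264 = 7×36 + 12
  36 = 3×12
so gcd(564, 264) = 12.
Back-substitute for Bézout coefficients:
  12 = 264 - 7×36
  ... = 564×(-7) + 264×(15)
Scale by 2111: one solution is (-14777, 31665). Reduce p mod 22: (7, 81).
General: p = 7 + 22t, q = 81 - 47t.
p ≥ 0 ⇒ t ≥ 0; q ≥ 0 ⇒ t ≤ 1. So t ∈ [0, 1]: 2 solutions.

2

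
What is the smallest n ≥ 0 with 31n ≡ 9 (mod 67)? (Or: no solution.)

50

gcd(67, 31):
  67 = 2·31 + 5
  31 = 6·5 + 1
  5 = 5·1
so gcd(67, 31) = 1.
1 divides 9, so solutions exist.
Back-substitute for Bézout coefficients:
  1 = 31 - 6·5
  ... = 31·(13) + 67·(-6)
So 31·(13) ≡ 1 (mod 67); multiply by 9: n ≡ 117 (mod 67).
Smallest nonnegative: n = 117 mod 67 = 50.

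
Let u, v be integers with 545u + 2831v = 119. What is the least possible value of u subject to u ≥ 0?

gcd(2831, 545) = 1  (2831 = 5*545 + 106, 545 = 5*106 + 15, 106 = 7*15 + 1, 15 = 15*1).
1 divides 119, so solutions exist.
Back-substituting, 545*(-187) + 2831*(36) = 1.
Scale by 119/1 = 119: (u₀, v₀) = (-22253, 4284).
General solution: u = -22253 + 2831t, v = 4284 - 545t for integer t.
u ≥ 0: smallest is -22253 mod 2831 = 395 (at t = 8), with v = -76.

395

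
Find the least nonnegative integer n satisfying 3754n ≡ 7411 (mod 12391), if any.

2329

gcd(12391, 3754) = 1.
1 divides 7411, so solutions exist.
By Bézout, 3754*(-3984) + 12391*(1207) = 1.
So 3754*(-3984) ≡ 1 (mod 12391); multiply by 7411: n ≡ -29525424 (mod 12391).
Smallest nonnegative: n = -29525424 mod 12391 = 2329.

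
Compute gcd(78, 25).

1

gcd(78, 25):
  78 = 3×25 + 3
  25 = 8×3 + 1
  3 = 3×1
so gcd(78, 25) = 1.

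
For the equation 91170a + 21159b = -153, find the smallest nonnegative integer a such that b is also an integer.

1169

gcd(91170, 21159) = 9  (91170 = 4×21159 + 6534, 21159 = 3×6534 + 1557, 6534 = 4×1557 + 306, 1557 = 5×306 + 27, 306 = 11×27 + 9, 27 = 3×9).
9 divides -153, so solutions exist.
Back-substituting, 91170×(761) + 21159×(-3279) = 9.
Scale by -153/9 = -17: (a₀, b₀) = (-12937, 55743).
General solution: a = -12937 + 2351t, b = 55743 - 10130t for integer t.
a ≥ 0: smallest is -12937 mod 2351 = 1169 (at t = 6), with b = -5037.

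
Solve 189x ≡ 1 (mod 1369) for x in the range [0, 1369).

1101

gcd(1369, 189) = 1.
By Bézout, 189·(-268) + 1369·(37) = 1.
So 189·-268 ≡ 1 (mod 1369), and -268 mod 1369 = 1101.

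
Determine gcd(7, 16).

1

gcd(16, 7):
  16 = 2*7 + 2
  7 = 3*2 + 1
  2 = 2*1
so gcd(16, 7) = 1.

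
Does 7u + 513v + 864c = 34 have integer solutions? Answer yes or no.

gcd(513, 7) = 1  (513 = 73*7 + 2, 7 = 3*2 + 1, 2 = 2*1).
gcd(1, 864) = 1.
1 divides 34, so integer solutions exist.

yes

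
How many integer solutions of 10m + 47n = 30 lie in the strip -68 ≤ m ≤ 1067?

24

gcd(47, 10) = 1.
By Bézout, 10*(-14) + 47*(3) = 1.
Particular solution: (3, 0).
General solution: m = 3 + 47t, n = 0 - 10t for integer t.
-68 ≤ 3 + 47t ≤ 1067 gives t ∈ [-1, 22], which is 24 values.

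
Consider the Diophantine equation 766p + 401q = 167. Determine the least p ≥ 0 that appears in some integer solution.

207

gcd(766, 401):
  766 = 1*401 + 365
  401 = 1*365 + 36
  365 = 10*36 + 5
  36 = 7*5 + 1
  5 = 5*1
so gcd(766, 401) = 1.
1 divides 167, so solutions exist.
Back-substitute for Bézout coefficients:
  1 = 36 - 7*5
  ... = 766*(-78) + 401*(149)
Scale by 167/1 = 167: (p₀, q₀) = (-13026, 24883).
General solution: p = -13026 + 401t, q = 24883 - 766t for integer t.
p ≥ 0: smallest is -13026 mod 401 = 207 (at t = 33), with q = -395.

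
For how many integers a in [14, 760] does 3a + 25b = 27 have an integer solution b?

gcd(25, 3):
  25 = 8×3 + 1
  3 = 3×1
so gcd(25, 3) = 1.
Back-substitute for Bézout coefficients:
  1 = 25 - 8×3
  ... = 3×(-8) + 25×(1)
Scale by 27: particular solution (-216, 27); reduce a mod 25: (9, 0).
General solution: a = 9 + 25t, b = 0 - 3t for integer t.
14 ≤ 9 + 25t ≤ 760 gives t ∈ [1, 30], which is 30 values.

30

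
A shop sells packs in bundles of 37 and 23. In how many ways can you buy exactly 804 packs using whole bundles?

Need nonnegative integers with 37j + 23k = 804.
gcd(37, 23) = 1, and 37·(5) + 23·(-8) = 1.
So (j₀, k₀) = (4020, -6432); general j = 4020 + 23t, k = -6432 - 37t.
j ≥ 0 ⇒ t ≥ -174; k ≥ 0 ⇒ t ≤ -174. That's 1 value of t.

1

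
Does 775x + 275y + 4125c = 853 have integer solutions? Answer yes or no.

gcd(775, 275) = 25  (775 = 2*275 + 225, 275 = 1*225 + 50, 225 = 4*50 + 25, 50 = 2*25).
gcd(25, 4125) = 25.
25 does not divide 853 (remainder 3), so no integer solutions.

no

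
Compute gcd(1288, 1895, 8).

gcd(1895, 1288) = 1.
gcd(1, 8) = 1.

1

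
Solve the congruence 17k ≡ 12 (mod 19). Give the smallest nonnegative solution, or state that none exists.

gcd(19, 17):
  19 = 1×17 + 2
  17 = 8×2 + 1
  2 = 2×1
so gcd(19, 17) = 1.
1 divides 12, so solutions exist.
Back-substitute for Bézout coefficients:
  1 = 17 - 8×2
  ... = 17×(9) + 19×(-8)
So 17×(9) ≡ 1 (mod 19); multiply by 12: k ≡ 108 (mod 19).
Smallest nonnegative: k = 108 mod 19 = 13.

13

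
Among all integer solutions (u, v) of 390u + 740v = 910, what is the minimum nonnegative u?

gcd(740, 390):
  740 = 1×390 + 350
  390 = 1×350 + 40
  350 = 8×40 + 30
  40 = 1×30 + 10
  30 = 3×10
so gcd(740, 390) = 10.
10 divides 910, so solutions exist.
Back-substitute for Bézout coefficients:
  10 = 40 - 1×30
  ... = 390×(19) + 740×(-10)
Scale by 910/10 = 91: (u₀, v₀) = (1729, -910).
General solution: u = 1729 + 74t, v = -910 - 39t for integer t.
u ≥ 0: smallest is 1729 mod 74 = 27 (at t = -23), with v = -13.

27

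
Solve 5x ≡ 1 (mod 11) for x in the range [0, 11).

gcd(11, 5) = 1.
By Bézout, 5×(-2) + 11×(1) = 1.
So 5×-2 ≡ 1 (mod 11), and -2 mod 11 = 9.

9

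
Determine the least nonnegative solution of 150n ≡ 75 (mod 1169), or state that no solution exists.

gcd(1169, 150):
  1169 = 7*150 + 119
  150 = 1*119 + 31
  119 = 3*31 + 26
  31 = 1*26 + 5
  26 = 5*5 + 1
  5 = 5*1
so gcd(1169, 150) = 1.
1 divides 75, so solutions exist.
Back-substitute for Bézout coefficients:
  1 = 26 - 5*5
  ... = 150*(-226) + 1169*(29)
So 150*(-226) ≡ 1 (mod 1169); multiply by 75: n ≡ -16950 (mod 1169).
Smallest nonnegative: n = -16950 mod 1169 = 585.

585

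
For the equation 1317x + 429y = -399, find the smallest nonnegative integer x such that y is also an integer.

1

gcd(1317, 429):
  1317 = 3*429 + 30
  429 = 14*30 + 9
  30 = 3*9 + 3
  9 = 3*3
so gcd(1317, 429) = 3.
3 divides -399, so solutions exist.
Back-substitute for Bézout coefficients:
  3 = 30 - 3*9
  ... = 1317*(43) + 429*(-132)
Scale by -399/3 = -133: (x₀, y₀) = (-5719, 17556).
General solution: x = -5719 + 143t, y = 17556 - 439t for integer t.
x ≥ 0: smallest is -5719 mod 143 = 1 (at t = 40), with y = -4.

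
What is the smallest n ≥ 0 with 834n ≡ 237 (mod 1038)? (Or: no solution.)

no solution

gcd(1038, 834) = 6  (1038 = 1×834 + 204, 834 = 4×204 + 18, 204 = 11×18 + 6, 18 = 3×6).
6 does not divide 237, so the congruence has no solution.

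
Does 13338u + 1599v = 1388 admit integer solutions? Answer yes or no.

gcd(13338, 1599) = 39  (13338 = 8*1599 + 546, 1599 = 2*546 + 507, 546 = 1*507 + 39, 507 = 13*39).
39 does not divide 1388 (remainder 23), so no integer solutions.

no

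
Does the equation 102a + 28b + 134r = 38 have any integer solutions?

yes

gcd(102, 28) = 2.
gcd(2, 134) = 2.
2 divides 38, so integer solutions exist.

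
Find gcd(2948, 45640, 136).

gcd(45640, 2948) = 4.
gcd(4, 136) = 4.

4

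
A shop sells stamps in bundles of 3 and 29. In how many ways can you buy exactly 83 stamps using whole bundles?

1

Need nonnegative integers with 3j + 29k = 83.
gcd(3, 29) = 1, and 3·(10) + 29·(-1) = 1.
So (j₀, k₀) = (830, -83); general j = 830 + 29t, k = -83 - 3t.
j ≥ 0 ⇒ t ≥ -28; k ≥ 0 ⇒ t ≤ -28. That's 1 value of t.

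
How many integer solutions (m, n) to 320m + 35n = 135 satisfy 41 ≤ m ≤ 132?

14

gcd(320, 35) = 5.
By Bézout, 320×(1) + 35×(-9) = 5.
Particular solution: (6, -51).
General solution: m = 6 + 7t, n = -51 - 64t for integer t.
41 ≤ 6 + 7t ≤ 132 gives t ∈ [5, 18], which is 14 values.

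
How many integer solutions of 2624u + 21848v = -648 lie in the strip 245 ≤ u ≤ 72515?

gcd(21848, 2624) = 8.
By Bézout, 2624*(1174) + 21848*(-141) = 8.
Particular solution: (491, -59).
General solution: u = 491 + 2731t, v = -59 - 328t for integer t.
245 ≤ 491 + 2731t ≤ 72515 gives t ∈ [0, 26], which is 27 values.

27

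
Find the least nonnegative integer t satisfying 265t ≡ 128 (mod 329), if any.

327

gcd(329, 265) = 1  (329 = 1·265 + 64, 265 = 4·64 + 9, 64 = 7·9 + 1, 9 = 9·1).
1 divides 128, so solutions exist.
Back-substituting, 265·(-36) + 329·(29) = 1.
So 265·(-36) ≡ 1 (mod 329); multiply by 128: t ≡ -4608 (mod 329).
Smallest nonnegative: t = -4608 mod 329 = 327.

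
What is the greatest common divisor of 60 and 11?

gcd(60, 11):
  60 = 5×11 + 5
  11 = 2×5 + 1
  5 = 5×1
so gcd(60, 11) = 1.

1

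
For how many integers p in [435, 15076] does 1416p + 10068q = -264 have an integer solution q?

17

gcd(10068, 1416):
  10068 = 7·1416 + 156
  1416 = 9·156 + 12
  156 = 13·12
so gcd(10068, 1416) = 12.
Back-substitute for Bézout coefficients:
  12 = 1416 - 9·156
  ... = 1416·(64) + 10068·(-9)
Scale by -22: particular solution (-1408, 198); reduce p mod 839: (270, -38).
General solution: p = 270 + 839t, q = -38 - 118t for integer t.
435 ≤ 270 + 839t ≤ 15076 gives t ∈ [1, 17], which is 17 values.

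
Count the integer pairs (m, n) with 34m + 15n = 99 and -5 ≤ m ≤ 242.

gcd(34, 15):
  34 = 2*15 + 4
  15 = 3*4 + 3
  4 = 1*3 + 1
  3 = 3*1
so gcd(34, 15) = 1.
Back-substitute for Bézout coefficients:
  1 = 4 - 1*3
  ... = 34*(4) + 15*(-9)
Scale by 99: particular solution (396, -891); reduce m mod 15: (6, -7).
General solution: m = 6 + 15t, n = -7 - 34t for integer t.
-5 ≤ 6 + 15t ≤ 242 gives t ∈ [0, 15], which is 16 values.

16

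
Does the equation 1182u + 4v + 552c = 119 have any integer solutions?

gcd(1182, 4) = 2  (1182 = 295·4 + 2, 4 = 2·2).
gcd(2, 552) = 2.
2 does not divide 119 (remainder 1), so no integer solutions.

no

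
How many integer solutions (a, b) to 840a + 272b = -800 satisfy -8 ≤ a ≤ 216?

7

gcd(840, 272) = 8  (840 = 3*272 + 24, 272 = 11*24 + 8, 24 = 3*8).
Back-substituting, 840*(-11) + 272*(34) = 8.
Scale by -100: particular solution (1100, -3400); reduce a mod 34: (12, -40).
General solution: a = 12 + 34t, b = -40 - 105t for integer t.
-8 ≤ 12 + 34t ≤ 216 gives t ∈ [0, 6], which is 7 values.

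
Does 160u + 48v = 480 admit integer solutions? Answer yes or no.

yes

gcd(160, 48) = 16  (160 = 3*48 + 16, 48 = 3*16).
16 divides 480, so integer solutions exist.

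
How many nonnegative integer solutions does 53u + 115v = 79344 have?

gcd(115, 53) = 1.
By Bézout, 53·(-13) + 115·(6) = 1.
One solution: (78, 654).
General: u = 78 + 115t, v = 654 - 53t.
u ≥ 0 ⇒ t ≥ 0; v ≥ 0 ⇒ t ≤ 12. So t ∈ [0, 12]: 13 solutions.

13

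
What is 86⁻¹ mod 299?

226

gcd(299, 86):
  299 = 3×86 + 41
  86 = 2×41 + 4
  41 = 10×4 + 1
  4 = 4×1
so gcd(299, 86) = 1.
Back-substitute for Bézout coefficients:
  1 = 41 - 10×4
  ... = 86×(-73) + 299×(21)
So 86×-73 ≡ 1 (mod 299), and -73 mod 299 = 226.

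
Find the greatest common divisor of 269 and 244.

1

gcd(269, 244) = 1  (269 = 1*244 + 25, 244 = 9*25 + 19, 25 = 1*19 + 6, 19 = 3*6 + 1, 6 = 6*1).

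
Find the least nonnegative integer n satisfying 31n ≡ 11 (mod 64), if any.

21

gcd(64, 31) = 1.
1 divides 11, so solutions exist.
By Bézout, 31*(31) + 64*(-15) = 1.
So 31*(31) ≡ 1 (mod 64); multiply by 11: n ≡ 341 (mod 64).
Smallest nonnegative: n = 341 mod 64 = 21.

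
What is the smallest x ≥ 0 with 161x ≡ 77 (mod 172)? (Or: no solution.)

165

gcd(172, 161):
  172 = 1·161 + 11
  161 = 14·11 + 7
  11 = 1·7 + 4
  7 = 1·4 + 3
  4 = 1·3 + 1
  3 = 3·1
so gcd(172, 161) = 1.
1 divides 77, so solutions exist.
Back-substitute for Bézout coefficients:
  1 = 4 - 1·3
  ... = 161·(-47) + 172·(44)
So 161·(-47) ≡ 1 (mod 172); multiply by 77: x ≡ -3619 (mod 172).
Smallest nonnegative: x = -3619 mod 172 = 165.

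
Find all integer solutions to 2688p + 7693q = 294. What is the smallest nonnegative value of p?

189

gcd(7693, 2688) = 7  (7693 = 2·2688 + 2317, 2688 = 1·2317 + 371, 2317 = 6·371 + 91, 371 = 4·91 + 7, 91 = 13·7).
7 divides 294, so solutions exist.
Back-substituting, 2688·(83) + 7693·(-29) = 7.
Scale by 294/7 = 42: (p₀, q₀) = (3486, -1218).
General solution: p = 3486 + 1099t, q = -1218 - 384t for integer t.
p ≥ 0: smallest is 3486 mod 1099 = 189 (at t = -3), with q = -66.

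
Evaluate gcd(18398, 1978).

gcd(18398, 1978):
  18398 = 9*1978 + 596
  1978 = 3*596 + 190
  596 = 3*190 + 26
  190 = 7*26 + 8
  26 = 3*8 + 2
  8 = 4*2
so gcd(18398, 1978) = 2.

2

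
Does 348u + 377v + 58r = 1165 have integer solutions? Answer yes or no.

no

gcd(377, 348):
  377 = 1×348 + 29
  348 = 12×29
so gcd(377, 348) = 29.
gcd(29, 58) = 29.
29 does not divide 1165 (remainder 5), so no integer solutions.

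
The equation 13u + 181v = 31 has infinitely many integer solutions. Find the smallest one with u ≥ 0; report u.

72

gcd(181, 13):
  181 = 13×13 + 12
  13 = 1×12 + 1
  12 = 12×1
so gcd(181, 13) = 1.
1 divides 31, so solutions exist.
Back-substitute for Bézout coefficients:
  1 = 13 - 1×12
  ... = 13×(14) + 181×(-1)
Scale by 31/1 = 31: (u₀, v₀) = (434, -31).
General solution: u = 434 + 181t, v = -31 - 13t for integer t.
u ≥ 0: smallest is 434 mod 181 = 72 (at t = -2), with v = -5.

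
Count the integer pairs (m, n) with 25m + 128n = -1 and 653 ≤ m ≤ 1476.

6

gcd(128, 25):
  128 = 5·25 + 3
  25 = 8·3 + 1
  3 = 3·1
so gcd(128, 25) = 1.
Back-substitute for Bézout coefficients:
  1 = 25 - 8·3
  ... = 25·(41) + 128·(-8)
Scale by -1: particular solution (-41, 8); reduce m mod 128: (87, -17).
General solution: m = 87 + 128t, n = -17 - 25t for integer t.
653 ≤ 87 + 128t ≤ 1476 gives t ∈ [5, 10], which is 6 values.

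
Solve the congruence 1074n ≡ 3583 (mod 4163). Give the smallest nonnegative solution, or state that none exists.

gcd(4163, 1074) = 1.
1 divides 3583, so solutions exist.
By Bézout, 1074·(-1252) + 4163·(323) = 1.
So 1074·(-1252) ≡ 1 (mod 4163); multiply by 3583: n ≡ -4485916 (mod 4163).
Smallest nonnegative: n = -4485916 mod 4163 = 1798.

1798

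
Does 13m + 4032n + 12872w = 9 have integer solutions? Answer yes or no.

gcd(4032, 13) = 1.
gcd(1, 12872) = 1.
1 divides 9, so integer solutions exist.

yes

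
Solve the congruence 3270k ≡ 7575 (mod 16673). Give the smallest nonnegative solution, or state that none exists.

7574

gcd(16673, 3270):
  16673 = 5×3270 + 323
  3270 = 10×323 + 40
  323 = 8×40 + 3
  40 = 13×3 + 1
  3 = 3×1
so gcd(16673, 3270) = 1.
1 divides 7575, so solutions exist.
Back-substitute for Bézout coefficients:
  1 = 40 - 13×3
  ... = 3270×(5420) + 16673×(-1063)
So 3270×(5420) ≡ 1 (mod 16673); multiply by 7575: k ≡ 41056500 (mod 16673).
Smallest nonnegative: k = 41056500 mod 16673 = 7574.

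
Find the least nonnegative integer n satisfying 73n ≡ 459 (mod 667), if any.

454

gcd(667, 73):
  667 = 9*73 + 10
  73 = 7*10 + 3
  10 = 3*3 + 1
  3 = 3*1
so gcd(667, 73) = 1.
1 divides 459, so solutions exist.
Back-substitute for Bézout coefficients:
  1 = 10 - 3*3
  ... = 73*(-201) + 667*(22)
So 73*(-201) ≡ 1 (mod 667); multiply by 459: n ≡ -92259 (mod 667).
Smallest nonnegative: n = -92259 mod 667 = 454.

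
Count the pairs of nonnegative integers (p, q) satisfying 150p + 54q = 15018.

gcd(150, 54) = 6  (150 = 2·54 + 42, 54 = 1·42 + 12, 42 = 3·12 + 6, 12 = 2·6).
Back-substituting, 150·(4) + 54·(-11) = 6.
Scale by 2503: one solution is (10012, -27533). Reduce p mod 9: (4, 267).
General: p = 4 + 9t, q = 267 - 25t.
p ≥ 0 ⇒ t ≥ 0; q ≥ 0 ⇒ t ≤ 10. So t ∈ [0, 10]: 11 solutions.

11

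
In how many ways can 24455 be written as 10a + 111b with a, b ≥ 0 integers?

22

gcd(111, 10) = 1.
By Bézout, 10·(-11) + 111·(1) = 1.
One solution: (59, 215).
General: a = 59 + 111t, b = 215 - 10t.
a ≥ 0 ⇒ t ≥ 0; b ≥ 0 ⇒ t ≤ 21. So t ∈ [0, 21]: 22 solutions.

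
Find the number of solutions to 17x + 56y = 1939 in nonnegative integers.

2

gcd(56, 17) = 1.
By Bézout, 17*(-23) + 56*(7) = 1.
One solution: (35, 24).
General: x = 35 + 56t, y = 24 - 17t.
x ≥ 0 ⇒ t ≥ 0; y ≥ 0 ⇒ t ≤ 1. So t ∈ [0, 1]: 2 solutions.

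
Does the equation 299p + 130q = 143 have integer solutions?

gcd(299, 130):
  299 = 2×130 + 39
  130 = 3×39 + 13
  39 = 3×13
so gcd(299, 130) = 13.
13 divides 143, so integer solutions exist.

yes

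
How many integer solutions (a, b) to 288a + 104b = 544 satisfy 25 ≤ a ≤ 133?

9

gcd(288, 104):
  288 = 2×104 + 80
  104 = 1×80 + 24
  80 = 3×24 + 8
  24 = 3×8
so gcd(288, 104) = 8.
Back-substitute for Bézout coefficients:
  8 = 80 - 3×24
  ... = 288×(4) + 104×(-11)
Scale by 68: particular solution (272, -748); reduce a mod 13: (12, -28).
General solution: a = 12 + 13t, b = -28 - 36t for integer t.
25 ≤ 12 + 13t ≤ 133 gives t ∈ [1, 9], which is 9 values.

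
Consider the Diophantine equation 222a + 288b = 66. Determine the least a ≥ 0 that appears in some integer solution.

gcd(288, 222):
  288 = 1*222 + 66
  222 = 3*66 + 24
  66 = 2*24 + 18
  24 = 1*18 + 6
  18 = 3*6
so gcd(288, 222) = 6.
6 divides 66, so solutions exist.
Back-substitute for Bézout coefficients:
  6 = 24 - 1*18
  ... = 222*(13) + 288*(-10)
Scale by 66/6 = 11: (a₀, b₀) = (143, -110).
General solution: a = 143 + 48t, b = -110 - 37t for integer t.
a ≥ 0: smallest is 143 mod 48 = 47 (at t = -2), with b = -36.

47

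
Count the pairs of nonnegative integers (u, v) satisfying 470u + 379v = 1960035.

11

gcd(470, 379):
  470 = 1×379 + 91
  379 = 4×91 + 15
  91 = 6×15 + 1
  15 = 15×1
so gcd(470, 379) = 1.
Back-substitute for Bézout coefficients:
  1 = 91 - 6×15
  ... = 470×(25) + 379×(-31)
Scale by 1960035: one solution is (49000875, -60761085). Reduce u mod 379: (344, 4745).
General: u = 344 + 379t, v = 4745 - 470t.
u ≥ 0 ⇒ t ≥ 0; v ≥ 0 ⇒ t ≤ 10. So t ∈ [0, 10]: 11 solutions.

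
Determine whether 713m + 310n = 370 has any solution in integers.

no

gcd(713, 310) = 31.
31 does not divide 370 (remainder 29), so no integer solutions.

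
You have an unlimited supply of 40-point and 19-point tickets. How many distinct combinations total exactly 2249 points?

3

Need nonnegative integers with 40j + 19k = 2249.
gcd(40, 19) = 1, and 40·(-9) + 19·(19) = 1.
So (j₀, k₀) = (-20241, 42731); general j = -20241 + 19t, k = 42731 - 40t.
j ≥ 0 ⇒ t ≥ 1066; k ≥ 0 ⇒ t ≤ 1068. That's 3 values of t.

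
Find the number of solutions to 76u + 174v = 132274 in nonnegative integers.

gcd(174, 76) = 2  (174 = 2×76 + 22, 76 = 3×22 + 10, 22 = 2×10 + 2, 10 = 5×2).
Back-substituting, 76×(-16) + 174×(7) = 2.
Scale by 66137: one solution is (-1058192, 462959). Reduce u mod 87: (76, 727).
General: u = 76 + 87t, v = 727 - 38t.
u ≥ 0 ⇒ t ≥ 0; v ≥ 0 ⇒ t ≤ 19. So t ∈ [0, 19]: 20 solutions.

20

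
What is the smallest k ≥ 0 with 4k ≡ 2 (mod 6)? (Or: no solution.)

2

gcd(6, 4) = 2  (6 = 1·4 + 2, 4 = 2·2).
2 divides 2, so solutions exist.
Back-substituting, 4·(-1) + 6·(1) = 2.
So 4·(-1) ≡ 2 (mod 6); multiply by 1: k ≡ -1 (mod 3).
Smallest nonnegative: k = -1 mod 3 = 2.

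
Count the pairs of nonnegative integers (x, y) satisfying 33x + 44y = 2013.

gcd(44, 33) = 11  (44 = 1·33 + 11, 33 = 3·11).
Back-substituting, 33·(-1) + 44·(1) = 11.
Scale by 183: one solution is (-183, 183). Reduce x mod 4: (1, 45).
General: x = 1 + 4t, y = 45 - 3t.
x ≥ 0 ⇒ t ≥ 0; y ≥ 0 ⇒ t ≤ 15. So t ∈ [0, 15]: 16 solutions.

16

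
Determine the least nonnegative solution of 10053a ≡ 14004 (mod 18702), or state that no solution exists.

1352

gcd(18702, 10053):
  18702 = 1*10053 + 8649
  10053 = 1*8649 + 1404
  8649 = 6*1404 + 225
  1404 = 6*225 + 54
  225 = 4*54 + 9
  54 = 6*9
so gcd(18702, 10053) = 9.
9 divides 14004, so solutions exist.
Back-substitute for Bézout coefficients:
  9 = 225 - 4*54
  ... = 10053*(-333) + 18702*(179)
So 10053*(-333) ≡ 9 (mod 18702); multiply by 1556: a ≡ -518148 (mod 2078).
Smallest nonnegative: a = -518148 mod 2078 = 1352.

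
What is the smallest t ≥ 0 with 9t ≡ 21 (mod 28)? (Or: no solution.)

21

gcd(28, 9):
  28 = 3*9 + 1
  9 = 9*1
so gcd(28, 9) = 1.
1 divides 21, so solutions exist.
Back-substitute for Bézout coefficients:
  1 = 28 - 3*9
  ... = 9*(-3) + 28*(1)
So 9*(-3) ≡ 1 (mod 28); multiply by 21: t ≡ -63 (mod 28).
Smallest nonnegative: t = -63 mod 28 = 21.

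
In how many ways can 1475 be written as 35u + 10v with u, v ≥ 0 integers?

21

gcd(35, 10) = 5.
By Bézout, 35·(1) + 10·(-3) = 5.
One solution: (1, 144).
General: u = 1 + 2t, v = 144 - 7t.
u ≥ 0 ⇒ t ≥ 0; v ≥ 0 ⇒ t ≤ 20. So t ∈ [0, 20]: 21 solutions.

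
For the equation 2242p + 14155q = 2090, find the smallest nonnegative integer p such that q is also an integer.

gcd(14155, 2242):
  14155 = 6×2242 + 703
  2242 = 3×703 + 133
  703 = 5×133 + 38
  133 = 3×38 + 19
  38 = 2×19
so gcd(14155, 2242) = 19.
19 divides 2090, so solutions exist.
Back-substitute for Bézout coefficients:
  19 = 133 - 3×38
  ... = 2242×(322) + 14155×(-51)
Scale by 2090/19 = 110: (p₀, q₀) = (35420, -5610).
General solution: p = 35420 + 745t, q = -5610 - 118t for integer t.
p ≥ 0: smallest is 35420 mod 745 = 405 (at t = -47), with q = -64.

405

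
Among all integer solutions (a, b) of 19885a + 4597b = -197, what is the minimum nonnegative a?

4299

gcd(19885, 4597):
  19885 = 4·4597 + 1497
  4597 = 3·1497 + 106
  1497 = 14·106 + 13
  106 = 8·13 + 2
  13 = 6·2 + 1
  2 = 2·1
so gcd(19885, 4597) = 1.
1 divides -197, so solutions exist.
Back-substitute for Bézout coefficients:
  1 = 13 - 6·2
  ... = 19885·(2125) + 4597·(-9192)
Scale by -197/1 = -197: (a₀, b₀) = (-418625, 1810824).
General solution: a = -418625 + 4597t, b = 1810824 - 19885t for integer t.
a ≥ 0: smallest is -418625 mod 4597 = 4299 (at t = 92), with b = -18596.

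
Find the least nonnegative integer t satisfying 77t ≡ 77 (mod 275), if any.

gcd(275, 77) = 11  (275 = 3*77 + 44, 77 = 1*44 + 33, 44 = 1*33 + 11, 33 = 3*11).
11 divides 77, so solutions exist.
Back-substituting, 77*(-7) + 275*(2) = 11.
So 77*(-7) ≡ 11 (mod 275); multiply by 7: t ≡ -49 (mod 25).
Smallest nonnegative: t = -49 mod 25 = 1.

1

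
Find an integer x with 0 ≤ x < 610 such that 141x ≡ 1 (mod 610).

gcd(610, 141):
  610 = 4·141 + 46
  141 = 3·46 + 3
  46 = 15·3 + 1
  3 = 3·1
so gcd(610, 141) = 1.
Back-substitute for Bézout coefficients:
  1 = 46 - 15·3
  ... = 141·(-199) + 610·(46)
So 141·-199 ≡ 1 (mod 610), and -199 mod 610 = 411.

411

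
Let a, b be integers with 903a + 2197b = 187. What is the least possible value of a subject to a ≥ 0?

gcd(2197, 903):
  2197 = 2*903 + 391
  903 = 2*391 + 121
  391 = 3*121 + 28
  121 = 4*28 + 9
  28 = 3*9 + 1
  9 = 9*1
so gcd(2197, 903) = 1.
1 divides 187, so solutions exist.
Back-substitute for Bézout coefficients:
  1 = 28 - 3*9
  ... = 903*(-236) + 2197*(97)
Scale by 187/1 = 187: (a₀, b₀) = (-44132, 18139).
General solution: a = -44132 + 2197t, b = 18139 - 903t for integer t.
a ≥ 0: smallest is -44132 mod 2197 = 2005 (at t = 21), with b = -824.

2005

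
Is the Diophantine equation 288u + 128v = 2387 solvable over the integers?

no

gcd(288, 128) = 32.
32 does not divide 2387 (remainder 19), so no integer solutions.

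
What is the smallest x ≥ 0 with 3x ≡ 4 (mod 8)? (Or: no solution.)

4

gcd(8, 3):
  8 = 2*3 + 2
  3 = 1*2 + 1
  2 = 2*1
so gcd(8, 3) = 1.
1 divides 4, so solutions exist.
Back-substitute for Bézout coefficients:
  1 = 3 - 1*2
  ... = 3*(3) + 8*(-1)
So 3*(3) ≡ 1 (mod 8); multiply by 4: x ≡ 12 (mod 8).
Smallest nonnegative: x = 12 mod 8 = 4.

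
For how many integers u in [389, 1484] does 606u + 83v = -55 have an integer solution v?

gcd(606, 83):
  606 = 7×83 + 25
  83 = 3×25 + 8
  25 = 3×8 + 1
  8 = 8×1
so gcd(606, 83) = 1.
Back-substitute for Bézout coefficients:
  1 = 25 - 3×8
  ... = 606×(10) + 83×(-73)
Scale by -55: particular solution (-550, 4015); reduce u mod 83: (31, -227).
General solution: u = 31 + 83t, v = -227 - 606t for integer t.
389 ≤ 31 + 83t ≤ 1484 gives t ∈ [5, 17], which is 13 values.

13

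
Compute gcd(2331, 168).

gcd(2331, 168):
  2331 = 13×168 + 147
  168 = 1×147 + 21
  147 = 7×21
so gcd(2331, 168) = 21.

21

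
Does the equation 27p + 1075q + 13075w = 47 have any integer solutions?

gcd(1075, 27) = 1  (1075 = 39·27 + 22, 27 = 1·22 + 5, 22 = 4·5 + 2, 5 = 2·2 + 1, 2 = 2·1).
gcd(1, 13075) = 1.
1 divides 47, so integer solutions exist.

yes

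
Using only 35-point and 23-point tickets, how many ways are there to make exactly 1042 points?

Need nonnegative integers with 35j + 23k = 1042.
gcd(35, 23) = 1, and 35·(2) + 23·(-3) = 1.
So (j₀, k₀) = (2084, -3126); general j = 2084 + 23t, k = -3126 - 35t.
j ≥ 0 ⇒ t ≥ -90; k ≥ 0 ⇒ t ≤ -90. That's 1 value of t.

1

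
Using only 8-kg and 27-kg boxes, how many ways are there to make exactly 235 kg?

Need nonnegative integers with 8j + 27k = 235.
gcd(8, 27) = 1, and 8·(-10) + 27·(3) = 1.
So (j₀, k₀) = (-2350, 705); general j = -2350 + 27t, k = 705 - 8t.
j ≥ 0 ⇒ t ≥ 88; k ≥ 0 ⇒ t ≤ 88. That's 1 value of t.

1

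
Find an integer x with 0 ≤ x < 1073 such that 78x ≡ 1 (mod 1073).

gcd(1073, 78) = 1.
By Bézout, 78*(509) + 1073*(-37) = 1.
So 78*509 ≡ 1 (mod 1073), and 509 mod 1073 = 509.

509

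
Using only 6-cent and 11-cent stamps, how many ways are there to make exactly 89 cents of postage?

Need nonnegative integers with 6j + 11k = 89.
gcd(6, 11) = 1, and 6·(2) + 11·(-1) = 1.
So (j₀, k₀) = (178, -89); general j = 178 + 11t, k = -89 - 6t.
j ≥ 0 ⇒ t ≥ -16; k ≥ 0 ⇒ t ≤ -15. That's 2 values of t.

2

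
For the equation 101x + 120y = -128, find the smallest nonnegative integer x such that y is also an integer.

gcd(120, 101) = 1.
1 divides -128, so solutions exist.
By Bézout, 101×(-19) + 120×(16) = 1.
Scale by -128/1 = -128: (x₀, y₀) = (2432, -2048).
General solution: x = 2432 + 120t, y = -2048 - 101t for integer t.
x ≥ 0: smallest is 2432 mod 120 = 32 (at t = -20), with y = -28.

32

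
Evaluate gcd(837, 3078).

27

gcd(3078, 837):
  3078 = 3×837 + 567
  837 = 1×567 + 270
  567 = 2×270 + 27
  270 = 10×27
so gcd(3078, 837) = 27.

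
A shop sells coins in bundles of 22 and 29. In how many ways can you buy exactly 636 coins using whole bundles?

1

Need nonnegative integers with 22j + 29k = 636.
gcd(22, 29) = 1, and 22·(4) + 29·(-3) = 1.
So (j₀, k₀) = (2544, -1908); general j = 2544 + 29t, k = -1908 - 22t.
j ≥ 0 ⇒ t ≥ -87; k ≥ 0 ⇒ t ≤ -87. That's 1 value of t.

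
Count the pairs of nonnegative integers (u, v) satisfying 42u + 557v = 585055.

gcd(557, 42) = 1  (557 = 13×42 + 11, 42 = 3×11 + 9, 11 = 1×9 + 2, 9 = 4×2 + 1, 2 = 2×1).
Back-substituting, 42×(252) + 557×(-19) = 1.
Scale by 585055: one solution is (147433860, -11116045). Reduce u mod 557: (416, 1019).
General: u = 416 + 557t, v = 1019 - 42t.
u ≥ 0 ⇒ t ≥ 0; v ≥ 0 ⇒ t ≤ 24. So t ∈ [0, 24]: 25 solutions.

25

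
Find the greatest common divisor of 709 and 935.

gcd(935, 709):
  935 = 1·709 + 226
  709 = 3·226 + 31
  226 = 7·31 + 9
  31 = 3·9 + 4
  9 = 2·4 + 1
  4 = 4·1
so gcd(935, 709) = 1.

1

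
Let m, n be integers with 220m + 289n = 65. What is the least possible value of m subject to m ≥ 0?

20

gcd(289, 220):
  289 = 1·220 + 69
  220 = 3·69 + 13
  69 = 5·13 + 4
  13 = 3·4 + 1
  4 = 4·1
so gcd(289, 220) = 1.
1 divides 65, so solutions exist.
Back-substitute for Bézout coefficients:
  1 = 13 - 3·4
  ... = 220·(67) + 289·(-51)
Scale by 65/1 = 65: (m₀, n₀) = (4355, -3315).
General solution: m = 4355 + 289t, n = -3315 - 220t for integer t.
m ≥ 0: smallest is 4355 mod 289 = 20 (at t = -15), with n = -15.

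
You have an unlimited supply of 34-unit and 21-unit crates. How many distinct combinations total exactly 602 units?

Need nonnegative integers with 34j + 21k = 602.
gcd(34, 21) = 1, and 34·(-8) + 21·(13) = 1.
So (j₀, k₀) = (-4816, 7826); general j = -4816 + 21t, k = 7826 - 34t.
j ≥ 0 ⇒ t ≥ 230; k ≥ 0 ⇒ t ≤ 230. That's 1 value of t.

1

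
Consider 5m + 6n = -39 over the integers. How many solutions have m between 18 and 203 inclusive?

31

gcd(6, 5):
  6 = 1·5 + 1
  5 = 5·1
so gcd(6, 5) = 1.
Back-substitute for Bézout coefficients:
  1 = 6 - 1·5
  ... = 5·(-1) + 6·(1)
Scale by -39: particular solution (39, -39); reduce m mod 6: (3, -9).
General solution: m = 3 + 6t, n = -9 - 5t for integer t.
18 ≤ 3 + 6t ≤ 203 gives t ∈ [3, 33], which is 31 values.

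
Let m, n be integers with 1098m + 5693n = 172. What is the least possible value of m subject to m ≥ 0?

2043

gcd(5693, 1098) = 1  (5693 = 5*1098 + 203, 1098 = 5*203 + 83, 203 = 2*83 + 37, 83 = 2*37 + 9, 37 = 4*9 + 1, 9 = 9*1).
1 divides 172, so solutions exist.
Back-substituting, 1098*(-617) + 5693*(119) = 1.
Scale by 172/1 = 172: (m₀, n₀) = (-106124, 20468).
General solution: m = -106124 + 5693t, n = 20468 - 1098t for integer t.
m ≥ 0: smallest is -106124 mod 5693 = 2043 (at t = 19), with n = -394.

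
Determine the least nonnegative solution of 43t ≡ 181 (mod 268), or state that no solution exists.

gcd(268, 43):
  268 = 6*43 + 10
  43 = 4*10 + 3
  10 = 3*3 + 1
  3 = 3*1
so gcd(268, 43) = 1.
1 divides 181, so solutions exist.
Back-substitute for Bézout coefficients:
  1 = 10 - 3*3
  ... = 43*(-81) + 268*(13)
So 43*(-81) ≡ 1 (mod 268); multiply by 181: t ≡ -14661 (mod 268).
Smallest nonnegative: t = -14661 mod 268 = 79.

79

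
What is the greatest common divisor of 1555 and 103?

1

gcd(1555, 103):
  1555 = 15*103 + 10
  103 = 10*10 + 3
  10 = 3*3 + 1
  3 = 3*1
so gcd(1555, 103) = 1.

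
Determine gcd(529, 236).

1

gcd(529, 236):
  529 = 2×236 + 57
  236 = 4×57 + 8
  57 = 7×8 + 1
  8 = 8×1
so gcd(529, 236) = 1.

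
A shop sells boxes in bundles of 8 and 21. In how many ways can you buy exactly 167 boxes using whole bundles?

Need nonnegative integers with 8j + 21k = 167.
gcd(8, 21) = 1, and 8·(8) + 21·(-3) = 1.
So (j₀, k₀) = (1336, -501); general j = 1336 + 21t, k = -501 - 8t.
j ≥ 0 ⇒ t ≥ -63; k ≥ 0 ⇒ t ≤ -63. That's 1 value of t.

1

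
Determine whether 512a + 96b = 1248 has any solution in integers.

yes

gcd(512, 96) = 32  (512 = 5*96 + 32, 96 = 3*32).
32 divides 1248, so integer solutions exist.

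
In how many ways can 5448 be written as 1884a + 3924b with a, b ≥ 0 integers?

gcd(3924, 1884):
  3924 = 2*1884 + 156
  1884 = 12*156 + 12
  156 = 13*12
so gcd(3924, 1884) = 12.
Back-substitute for Bézout coefficients:
  12 = 1884 - 12*156
  ... = 1884*(25) + 3924*(-12)
Scale by 454: one solution is (11350, -5448). Reduce a mod 327: (232, -110).
General: a = 232 + 327t, b = -110 - 157t.
a ≥ 0 ⇒ t ≥ 0; b ≥ 0 ⇒ t ≤ -1. So t ∈ [0, -1]: 0 solutions.

0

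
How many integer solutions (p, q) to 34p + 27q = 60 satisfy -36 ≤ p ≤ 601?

24

gcd(34, 27):
  34 = 1×27 + 7
  27 = 3×7 + 6
  7 = 1×6 + 1
  6 = 6×1
so gcd(34, 27) = 1.
Back-substitute for Bézout coefficients:
  1 = 7 - 1×6
  ... = 34×(4) + 27×(-5)
Scale by 60: particular solution (240, -300); reduce p mod 27: (24, -28).
General solution: p = 24 + 27t, q = -28 - 34t for integer t.
-36 ≤ 24 + 27t ≤ 601 gives t ∈ [-2, 21], which is 24 values.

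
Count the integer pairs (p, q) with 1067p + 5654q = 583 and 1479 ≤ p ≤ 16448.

gcd(5654, 1067):
  5654 = 5*1067 + 319
  1067 = 3*319 + 110
  319 = 2*110 + 99
  110 = 1*99 + 11
  99 = 9*11
so gcd(5654, 1067) = 11.
Back-substitute for Bézout coefficients:
  11 = 110 - 1*99
  ... = 1067*(53) + 5654*(-10)
Scale by 53: particular solution (2809, -530); reduce p mod 514: (239, -45).
General solution: p = 239 + 514t, q = -45 - 97t for integer t.
1479 ≤ 239 + 514t ≤ 16448 gives t ∈ [3, 31], which is 29 values.

29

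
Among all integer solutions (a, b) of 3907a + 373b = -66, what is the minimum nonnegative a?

164

gcd(3907, 373):
  3907 = 10*373 + 177
  373 = 2*177 + 19
  177 = 9*19 + 6
  19 = 3*6 + 1
  6 = 6*1
so gcd(3907, 373) = 1.
1 divides -66, so solutions exist.
Back-substitute for Bézout coefficients:
  1 = 19 - 3*6
  ... = 3907*(-59) + 373*(618)
Scale by -66/1 = -66: (a₀, b₀) = (3894, -40788).
General solution: a = 3894 + 373t, b = -40788 - 3907t for integer t.
a ≥ 0: smallest is 3894 mod 373 = 164 (at t = -10), with b = -1718.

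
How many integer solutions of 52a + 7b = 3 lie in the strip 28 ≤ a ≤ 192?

gcd(52, 7) = 1  (52 = 7·7 + 3, 7 = 2·3 + 1, 3 = 3·1).
Back-substituting, 52·(-2) + 7·(15) = 1.
Scale by 3: particular solution (-6, 45); reduce a mod 7: (1, -7).
General solution: a = 1 + 7t, b = -7 - 52t for integer t.
28 ≤ 1 + 7t ≤ 192 gives t ∈ [4, 27], which is 24 values.

24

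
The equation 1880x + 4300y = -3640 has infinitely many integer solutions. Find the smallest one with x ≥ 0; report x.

gcd(4300, 1880):
  4300 = 2*1880 + 540
  1880 = 3*540 + 260
  540 = 2*260 + 20
  260 = 13*20
so gcd(4300, 1880) = 20.
20 divides -3640, so solutions exist.
Back-substitute for Bézout coefficients:
  20 = 540 - 2*260
  ... = 1880*(-16) + 4300*(7)
Scale by -3640/20 = -182: (x₀, y₀) = (2912, -1274).
General solution: x = 2912 + 215t, y = -1274 - 94t for integer t.
x ≥ 0: smallest is 2912 mod 215 = 117 (at t = -13), with y = -52.

117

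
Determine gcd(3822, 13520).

gcd(13520, 3822):
  13520 = 3×3822 + 2054
  3822 = 1×2054 + 1768
  2054 = 1×1768 + 286
  1768 = 6×286 + 52
  286 = 5×52 + 26
  52 = 2×26
so gcd(13520, 3822) = 26.

26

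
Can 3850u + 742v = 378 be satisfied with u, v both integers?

yes

gcd(3850, 742) = 14  (3850 = 5·742 + 140, 742 = 5·140 + 42, 140 = 3·42 + 14, 42 = 3·14).
14 divides 378, so integer solutions exist.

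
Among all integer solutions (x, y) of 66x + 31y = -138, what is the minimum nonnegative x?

12

gcd(66, 31) = 1  (66 = 2×31 + 4, 31 = 7×4 + 3, 4 = 1×3 + 1, 3 = 3×1).
1 divides -138, so solutions exist.
Back-substituting, 66×(8) + 31×(-17) = 1.
Scale by -138/1 = -138: (x₀, y₀) = (-1104, 2346).
General solution: x = -1104 + 31t, y = 2346 - 66t for integer t.
x ≥ 0: smallest is -1104 mod 31 = 12 (at t = 36), with y = -30.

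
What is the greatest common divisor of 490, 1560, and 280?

10

gcd(1560, 490) = 10  (1560 = 3×490 + 90, 490 = 5×90 + 40, 90 = 2×40 + 10, 40 = 4×10).
gcd(10, 280) = 10.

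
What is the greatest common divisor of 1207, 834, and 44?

1

gcd(1207, 834) = 1.
gcd(1, 44) = 1.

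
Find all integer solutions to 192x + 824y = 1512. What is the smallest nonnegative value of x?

gcd(824, 192):
  824 = 4·192 + 56
  192 = 3·56 + 24
  56 = 2·24 + 8
  24 = 3·8
so gcd(824, 192) = 8.
8 divides 1512, so solutions exist.
Back-substitute for Bézout coefficients:
  8 = 56 - 2·24
  ... = 192·(-30) + 824·(7)
Scale by 1512/8 = 189: (x₀, y₀) = (-5670, 1323).
General solution: x = -5670 + 103t, y = 1323 - 24t for integer t.
x ≥ 0: smallest is -5670 mod 103 = 98 (at t = 56), with y = -21.

98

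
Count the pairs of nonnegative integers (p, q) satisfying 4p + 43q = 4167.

24

gcd(43, 4) = 1  (43 = 10*4 + 3, 4 = 1*3 + 1, 3 = 3*1).
Back-substituting, 4*(11) + 43*(-1) = 1.
Scale by 4167: one solution is (45837, -4167). Reduce p mod 43: (42, 93).
General: p = 42 + 43t, q = 93 - 4t.
p ≥ 0 ⇒ t ≥ 0; q ≥ 0 ⇒ t ≤ 23. So t ∈ [0, 23]: 24 solutions.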